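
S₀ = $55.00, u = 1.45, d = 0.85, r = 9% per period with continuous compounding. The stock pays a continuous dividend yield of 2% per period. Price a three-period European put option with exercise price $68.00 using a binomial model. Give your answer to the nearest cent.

$10.00

Per-period risk-free factor R = e^0.09 = 1.0942; dividend-adjusted growth = e^(0.09−0.02) = 1.0725.
Risk-neutral probability p = (1.0725 − 0.85)/(1.45 − 0.85) = 0.2225/0.6000 = 0.3708
Terminal stock prices: S_uuu = 167.7, S_uud = 98.29, S_udd = 57.62, S_ddd = 33.78
Terminal payoffs (K − S): max(-99.67, 0) = 0, max(-30.29, 0) = 0, max(10.38, 0) = 10.38, max(34.22, 0) = 34.22
Node uu (S = 115.6): V_uu = e^(−0.09)·[0.3708·0.0000 + 0.6292·0.0000] = 0.0000
Node ud (S = 67.79): V_ud = e^(−0.09)·[0.3708·0.0000 + 0.6292·10.3806] = 5.9689
Node dd (S = 39.74): V_dd = e^(−0.09)·[0.3708·10.3806 + 0.6292·34.2231] = 23.1967
Node u (S = 79.75): V_u = e^(−0.09)·[0.3708·0.0000 + 0.6292·5.9689] = 3.4321
Node d (S = 46.75): V_d = e^(−0.09)·[0.3708·5.9689 + 0.6292·23.1967] = 15.3612
Node 0 (S = 55): V_0 = e^(−0.09)·[0.3708·3.4321 + 0.6292·15.3612] = 9.9960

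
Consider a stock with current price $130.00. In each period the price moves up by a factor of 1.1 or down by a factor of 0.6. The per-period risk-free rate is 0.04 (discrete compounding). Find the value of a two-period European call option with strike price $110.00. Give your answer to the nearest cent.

$33.87

Risk-neutral probability p = (1 + 0.04 − 0.6)/(1.1 − 0.6) = 0.4400/0.5000 = 0.8800
Terminal stock prices: S_uu = 157.3, S_ud = 85.8, S_dd = 46.8
Terminal payoffs (S − K): max(47.3, 0) = 47.3, max(-24.2, 0) = 0, max(-63.2, 0) = 0
Node u (S = 143): V_u = 1/1.04·[0.8800·47.3000 + 0.1200·0.0000] = 40.0231
Node d (S = 78): V_d = 1/1.04·[0.8800·0.0000 + 0.1200·0.0000] = 0.0000
Node 0 (S = 130): V_0 = 1/1.04·[0.8800·40.0231 + 0.1200·0.0000] = 33.8657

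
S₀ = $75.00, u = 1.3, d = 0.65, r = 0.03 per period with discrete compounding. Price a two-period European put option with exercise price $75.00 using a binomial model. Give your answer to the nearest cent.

Risk-neutral probability p = (1 + 0.03 − 0.65)/(1.3 − 0.65) = 0.3800/0.6500 = 0.5846
Terminal stock prices: S_uu = 126.8, S_ud = 63.38, S_dd = 31.69
Terminal payoffs (K − S): max(-51.75, 0) = 0, max(11.62, 0) = 11.62, max(43.31, 0) = 43.31
Node u (S = 97.5): V_u = 1/1.03·[0.5846·0.0000 + 0.4154·11.6250] = 4.6882
Node d (S = 48.75): V_d = 1/1.03·[0.5846·11.6250 + 0.4154·43.3125] = 24.0655
Node 0 (S = 75): V_0 = 1/1.03·[0.5846·4.6882 + 0.4154·24.0655] = 12.3663

$12.37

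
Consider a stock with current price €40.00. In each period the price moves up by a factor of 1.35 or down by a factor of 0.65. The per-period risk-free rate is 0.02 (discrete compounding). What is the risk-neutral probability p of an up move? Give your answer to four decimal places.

p = 0.5286

Risk-neutral probability p = (1 + 0.02 − 0.65)/(1.35 − 0.65) = 0.3700/0.7000 = 0.5286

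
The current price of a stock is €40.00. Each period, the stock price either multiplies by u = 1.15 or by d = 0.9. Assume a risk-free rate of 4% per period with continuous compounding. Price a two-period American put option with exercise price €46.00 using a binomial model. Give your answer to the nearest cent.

€6.00

Risk-neutral probability p = (e^0.04 − 0.9)/(1.15 − 0.9) = 0.1408/0.2500 = 0.5632
Terminal stock prices: S_uu = 52.9, S_ud = 41.4, S_dd = 32.4
Terminal payoffs (K − S): max(-6.9, 0) = 0, max(4.6, 0) = 4.6, max(13.6, 0) = 13.6
Node u (S = 46): continuation = e^(−0.04)·[0.5632·0.0000 + 0.4368·4.6000] = 1.9303; exercise value = 0.0000 ≤ continuation, so V_u = 1.9303
Node d (S = 36): continuation = e^(−0.04)·[0.5632·4.6000 + 0.4368·13.6000] = 8.1963; exercise value = 10.0000 > continuation, so V_d = 10.0000 (exercise)
Node 0 (S = 40): continuation = e^(−0.04)·[0.5632·1.9303 + 0.4368·10.0000] = 5.2409; exercise value = 6.0000 > continuation, so V_0 = 6.0000 (exercise)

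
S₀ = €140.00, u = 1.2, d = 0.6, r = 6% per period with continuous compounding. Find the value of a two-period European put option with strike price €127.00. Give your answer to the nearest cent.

Risk-neutral probability p = (e^0.06 − 0.6)/(1.2 − 0.6) = 0.4618/0.6000 = 0.7697
Terminal stock prices: S_uu = 201.6, S_ud = 100.8, S_dd = 50.4
Terminal payoffs (K − S): max(-74.6, 0) = 0, max(26.2, 0) = 26.2, max(76.6, 0) = 76.6
Node u (S = 168): V_u = e^(−0.06)·[0.7697·0.0000 + 0.2303·26.2000] = 5.6818
Node d (S = 84): V_d = e^(−0.06)·[0.7697·26.2000 + 0.2303·76.6000] = 35.6041
Node 0 (S = 140): V_0 = e^(−0.06)·[0.7697·5.6818 + 0.2303·35.6041] = 11.8399

€11.84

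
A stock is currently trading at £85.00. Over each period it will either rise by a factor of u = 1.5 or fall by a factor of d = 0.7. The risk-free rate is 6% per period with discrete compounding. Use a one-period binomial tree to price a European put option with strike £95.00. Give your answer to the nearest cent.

£18.42

Risk-neutral probability p = (1 + 0.06 − 0.7)/(1.5 − 0.7) = 0.3600/0.8000 = 0.4500
Terminal stock prices: S_u = 127.5, S_d = 59.5
Terminal payoffs (K − S): max(-32.5, 0) = 0, max(35.5, 0) = 35.5
Node 0 (S = 85): V_0 = 1/1.06·[0.4500·0.0000 + 0.5500·35.5000] = 18.4198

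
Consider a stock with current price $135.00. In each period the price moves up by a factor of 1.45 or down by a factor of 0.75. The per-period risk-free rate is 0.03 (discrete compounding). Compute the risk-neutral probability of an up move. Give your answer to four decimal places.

p = 0.4000

Risk-neutral probability p = (1 + 0.03 − 0.75)/(1.45 − 0.75) = 0.2800/0.7000 = 0.4000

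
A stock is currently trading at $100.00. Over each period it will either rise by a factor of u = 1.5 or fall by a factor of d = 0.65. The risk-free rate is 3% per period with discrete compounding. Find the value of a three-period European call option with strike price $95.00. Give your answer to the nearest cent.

Risk-neutral probability p = (1 + 0.03 − 0.65)/(1.5 − 0.65) = 0.3800/0.8500 = 0.4471
Terminal stock prices: S_uuu = 337.5, S_uud = 146.2, S_udd = 63.38, S_ddd = 27.46
Terminal payoffs (S − K): max(242.5, 0) = 242.5, max(51.25, 0) = 51.25, max(-31.62, 0) = 0, max(-67.54, 0) = 0
Node uu (S = 225): V_uu = 1/1.03·[0.4471·242.5000 + 0.5529·51.2500] = 132.7670
Node ud (S = 97.5): V_ud = 1/1.03·[0.4471·51.2500 + 0.5529·0.0000] = 22.2444
Node dd (S = 42.25): V_dd = 1/1.03·[0.4471·0.0000 + 0.5529·0.0000] = 0.0000
Node u (S = 150): V_u = 1/1.03·[0.4471·132.7670 + 0.5529·22.2444] = 69.5675
Node d (S = 65): V_d = 1/1.03·[0.4471·22.2444 + 0.5529·0.0000] = 9.6549
Node 0 (S = 100): V_0 = 1/1.03·[0.4471·69.5675 + 0.5529·9.6549] = 35.3780

$35.38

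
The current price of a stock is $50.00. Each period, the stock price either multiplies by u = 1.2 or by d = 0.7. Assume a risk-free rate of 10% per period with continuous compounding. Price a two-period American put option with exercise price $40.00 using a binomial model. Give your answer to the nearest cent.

$0.86

Risk-neutral probability p = (e^0.1 − 0.7)/(1.2 − 0.7) = 0.4052/0.5000 = 0.8103
Terminal stock prices: S_uu = 72, S_ud = 42, S_dd = 24.5
Terminal payoffs (K − S): max(-32, 0) = 0, max(-2, 0) = 0, max(15.5, 0) = 15.5
Node u (S = 60): continuation = e^(−0.1)·[0.8103·0.0000 + 0.1897·0.0000] = 0.0000; exercise value = 0.0000 ≤ continuation, so V_u = 0.0000
Node d (S = 35): continuation = e^(−0.1)·[0.8103·0.0000 + 0.1897·15.5000] = 2.6600; exercise value = 5.0000 > continuation, so V_d = 5.0000 (exercise)
Node 0 (S = 50): continuation = e^(−0.1)·[0.8103·0.0000 + 0.1897·5.0000] = 0.8580; exercise value = 0.0000 ≤ continuation, so V_0 = 0.8580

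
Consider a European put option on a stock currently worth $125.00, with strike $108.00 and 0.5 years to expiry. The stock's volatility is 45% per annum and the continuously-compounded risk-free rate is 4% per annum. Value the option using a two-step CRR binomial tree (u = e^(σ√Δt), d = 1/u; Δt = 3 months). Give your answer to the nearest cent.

$7.91

CRR parameters: u = e^(σ√Δt) = e^(0.45·√0.25) = 1.2523, d = 1/u = 0.7985
Per-period rate: rΔt = 0.04·0.25 = 0.01, so R = e^0.01 = 1.0101
Risk-neutral probability p = (e^0.01 − 0.7985)/(1.2523 − 0.7985) = 0.2115/0.4538 = 0.4661
Terminal stock prices: S_uu = 196, S_ud = 125, S_dd = 79.7
Terminal payoffs (K − S): max(-88.04, 0) = 0, max(-17, 0) = 0, max(28.3, 0) = 28.3
Node u (S = 156.5): V_u = e^(−0.01)·[0.4661·0.0000 + 0.5339·0.0000] = 0.0000
Node d (S = 99.81): V_d = e^(−0.01)·[0.4661·0.0000 + 0.5339·28.2965] = 14.9563
Node 0 (S = 125): V_0 = e^(−0.01)·[0.4661·0.0000 + 0.5339·14.9563] = 7.9052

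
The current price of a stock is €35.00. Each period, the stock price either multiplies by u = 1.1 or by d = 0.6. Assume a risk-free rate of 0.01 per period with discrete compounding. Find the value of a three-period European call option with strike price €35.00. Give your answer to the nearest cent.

Risk-neutral probability p = (1 + 0.01 − 0.6)/(1.1 − 0.6) = 0.4100/0.5000 = 0.8200
Terminal stock prices: S_uuu = 46.59, S_uud = 25.41, S_udd = 13.86, S_ddd = 7.56
Terminal payoffs (S − K): max(11.59, 0) = 11.59, max(-9.59, 0) = 0, max(-21.14, 0) = 0, max(-27.44, 0) = 0
Node uu (S = 42.35): V_uu = 1/1.01·[0.8200·11.5850 + 0.1800·0.0000] = 9.4056
Node ud (S = 23.1): V_ud = 1/1.01·[0.8200·0.0000 + 0.1800·0.0000] = 0.0000
Node dd (S = 12.6): V_dd = 1/1.01·[0.8200·0.0000 + 0.1800·0.0000] = 0.0000
Node u (S = 38.5): V_u = 1/1.01·[0.8200·9.4056 + 0.1800·0.0000] = 7.6363
Node d (S = 21): V_d = 1/1.01·[0.8200·0.0000 + 0.1800·0.0000] = 0.0000
Node 0 (S = 35): V_0 = 1/1.01·[0.8200·7.6363 + 0.1800·0.0000] = 6.1997

€6.20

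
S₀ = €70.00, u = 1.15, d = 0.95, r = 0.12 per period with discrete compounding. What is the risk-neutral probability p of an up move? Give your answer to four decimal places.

Risk-neutral probability p = (1 + 0.12 − 0.95)/(1.15 − 0.95) = 0.1700/0.2000 = 0.8500

p = 0.8500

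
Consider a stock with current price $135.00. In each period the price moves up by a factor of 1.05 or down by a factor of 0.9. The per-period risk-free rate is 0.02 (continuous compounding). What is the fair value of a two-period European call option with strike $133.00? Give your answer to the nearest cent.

Risk-neutral probability p = (e^0.02 − 0.9)/(1.05 − 0.9) = 0.1202/0.1500 = 0.8013
Terminal stock prices: S_uu = 148.8, S_ud = 127.6, S_dd = 109.4
Terminal payoffs (S − K): max(15.84, 0) = 15.84, max(-5.425, 0) = 0, max(-23.65, 0) = 0
Node u (S = 141.8): V_u = e^(−0.02)·[0.8013·15.8375 + 0.1987·0.0000] = 12.4400
Node d (S = 121.5): V_d = e^(−0.02)·[0.8013·0.0000 + 0.1987·0.0000] = 0.0000
Node 0 (S = 135): V_0 = e^(−0.02)·[0.8013·12.4400 + 0.1987·0.0000] = 9.7713

$9.77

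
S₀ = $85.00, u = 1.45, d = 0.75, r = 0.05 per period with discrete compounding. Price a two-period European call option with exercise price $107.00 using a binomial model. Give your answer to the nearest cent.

Risk-neutral probability p = (1 + 0.05 − 0.75)/(1.45 − 0.75) = 0.3000/0.7000 = 0.4286
Terminal stock prices: S_uu = 178.7, S_ud = 92.44, S_dd = 47.81
Terminal payoffs (S − K): max(71.71, 0) = 71.71, max(-14.56, 0) = 0, max(-59.19, 0) = 0
Node u (S = 123.2): V_u = 1/1.05·[0.4286·71.7125 + 0.5714·0.0000] = 29.2704
Node d (S = 63.75): V_d = 1/1.05·[0.4286·0.0000 + 0.5714·0.0000] = 0.0000
Node 0 (S = 85): V_0 = 1/1.05·[0.4286·29.2704 + 0.5714·0.0000] = 11.9471

$11.95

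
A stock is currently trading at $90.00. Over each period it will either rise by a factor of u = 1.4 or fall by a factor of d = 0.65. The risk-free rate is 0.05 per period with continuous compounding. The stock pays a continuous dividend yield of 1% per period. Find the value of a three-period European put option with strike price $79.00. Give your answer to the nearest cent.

$13.08

Per-period risk-free factor R = e^0.05 = 1.0513; dividend-adjusted growth = e^(0.05−0.01) = 1.0408.
Risk-neutral probability p = (1.0408 − 0.65)/(1.4 − 0.65) = 0.3908/0.7500 = 0.5211
Terminal stock prices: S_uuu = 247, S_uud = 114.7, S_udd = 53.23, S_ddd = 24.72
Terminal payoffs (K − S): max(-168, 0) = 0, max(-35.66, 0) = 0, max(25.77, 0) = 25.77, max(54.28, 0) = 54.28
Node uu (S = 176.4): V_uu = e^(−0.05)·[0.5211·0.0000 + 0.4789·0.0000] = 0.0000
Node ud (S = 81.9): V_ud = e^(−0.05)·[0.5211·0.0000 + 0.4789·25.7650] = 11.7376
Node dd (S = 38.03): V_dd = e^(−0.05)·[0.5211·25.7650 + 0.4789·54.2837] = 37.5005
Node u (S = 126): V_u = e^(−0.05)·[0.5211·0.0000 + 0.4789·11.7376] = 5.3472
Node d (S = 58.5): V_d = e^(−0.05)·[0.5211·11.7376 + 0.4789·37.5005] = 22.9017
Node 0 (S = 90): V_0 = e^(−0.05)·[0.5211·5.3472 + 0.4789·22.9017] = 13.0836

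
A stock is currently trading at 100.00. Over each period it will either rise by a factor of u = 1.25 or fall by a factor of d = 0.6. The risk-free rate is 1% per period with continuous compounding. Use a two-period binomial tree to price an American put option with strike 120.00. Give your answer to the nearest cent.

Risk-neutral probability p = (e^0.01 − 0.6)/(1.25 − 0.6) = 0.4101/0.6500 = 0.6308
Terminal stock prices: S_uu = 156.2, S_ud = 75, S_dd = 36
Terminal payoffs (K − S): max(-36.25, 0) = 0, max(45, 0) = 45, max(84, 0) = 84
Node u (S = 125): continuation = e^(−0.01)·[0.6308·0.0000 + 0.3692·45.0000] = 16.4466; exercise value = 0.0000 ≤ continuation, so V_u = 16.4466
Node d (S = 60): continuation = e^(−0.01)·[0.6308·45.0000 + 0.3692·84.0000] = 58.8060; exercise value = 60.0000 > continuation, so V_d = 60.0000 (exercise)
Node 0 (S = 100): continuation = e^(−0.01)·[0.6308·16.4466 + 0.3692·60.0000] = 32.2009; exercise value = 20.0000 ≤ continuation, so V_0 = 32.2009

32.20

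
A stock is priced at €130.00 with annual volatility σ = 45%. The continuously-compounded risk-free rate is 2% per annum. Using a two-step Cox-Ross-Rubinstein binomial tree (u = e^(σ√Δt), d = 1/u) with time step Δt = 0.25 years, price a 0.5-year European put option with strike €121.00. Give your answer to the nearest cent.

€11.21

CRR parameters: u = e^(σ√Δt) = e^(0.45·√0.25) = 1.2523, d = 1/u = 0.7985
Per-period rate: rΔt = 0.02·0.25 = 0.005, so R = e^0.005 = 1.0050
Risk-neutral probability p = (e^0.005 − 0.7985)/(1.2523 − 0.7985) = 0.2065/0.4538 = 0.4550
Terminal stock prices: S_uu = 203.9, S_ud = 130, S_dd = 82.89
Terminal payoffs (K − S): max(-82.88, 0) = 0, max(-9, 0) = 0, max(38.11, 0) = 38.11
Node u (S = 162.8): V_u = e^(−0.005)·[0.4550·0.0000 + 0.5450·0.0000] = 0.0000
Node d (S = 103.8): V_d = e^(−0.005)·[0.4550·0.0000 + 0.5450·38.1083] = 20.6643
Node 0 (S = 130): V_0 = e^(−0.005)·[0.4550·0.0000 + 0.5450·20.6643] = 11.2052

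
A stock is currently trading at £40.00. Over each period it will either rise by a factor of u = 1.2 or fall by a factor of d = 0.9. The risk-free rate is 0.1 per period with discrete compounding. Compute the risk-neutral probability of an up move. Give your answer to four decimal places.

p = 0.6667

Risk-neutral probability p = (1 + 0.1 − 0.9)/(1.2 − 0.9) = 0.2000/0.3000 = 0.6667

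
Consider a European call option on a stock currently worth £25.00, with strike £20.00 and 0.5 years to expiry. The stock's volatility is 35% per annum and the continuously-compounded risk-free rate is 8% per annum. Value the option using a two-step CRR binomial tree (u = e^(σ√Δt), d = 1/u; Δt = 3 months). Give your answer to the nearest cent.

£6.33

CRR parameters: u = e^(σ√Δt) = e^(0.35·√0.25) = 1.1912, d = 1/u = 0.8395
Per-period rate: rΔt = 0.08·0.25 = 0.02, so R = e^0.02 = 1.0202
Risk-neutral probability p = (e^0.02 − 0.8395)/(1.1912 − 0.8395) = 0.1807/0.3518 = 0.5138
Terminal stock prices: S_uu = 35.48, S_ud = 25, S_dd = 17.62
Terminal payoffs (S − K): max(15.48, 0) = 15.48, max(5, 0) = 5, max(-2.383, 0) = 0
Node u (S = 29.78): V_u = e^(−0.02)·[0.5138·15.4767 + 0.4862·5.0000] = 10.1772
Node d (S = 20.99): V_d = e^(−0.02)·[0.5138·5.0000 + 0.4862·0.0000] = 2.5181
Node 0 (S = 25): V_0 = e^(−0.02)·[0.5138·10.1772 + 0.4862·2.5181] = 6.3254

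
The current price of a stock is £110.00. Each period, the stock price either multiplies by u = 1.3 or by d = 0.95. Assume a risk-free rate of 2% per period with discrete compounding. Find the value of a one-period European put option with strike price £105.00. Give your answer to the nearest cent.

Risk-neutral probability p = (1 + 0.02 − 0.95)/(1.3 − 0.95) = 0.0700/0.3500 = 0.2000
Terminal stock prices: S_u = 143, S_d = 104.5
Terminal payoffs (K − S): max(-38, 0) = 0, max(0.5, 0) = 0.5
Node 0 (S = 110): V_0 = 1/1.02·[0.2000·0.0000 + 0.8000·0.5000] = 0.3922

£0.39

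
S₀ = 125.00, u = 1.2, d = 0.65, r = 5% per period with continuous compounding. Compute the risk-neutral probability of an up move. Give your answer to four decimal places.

p = 0.7296

Risk-neutral probability p = (e^0.05 − 0.65)/(1.2 − 0.65) = 0.4013/0.5500 = 0.7296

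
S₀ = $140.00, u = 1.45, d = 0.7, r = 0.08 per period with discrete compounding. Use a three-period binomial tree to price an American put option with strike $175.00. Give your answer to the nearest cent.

Risk-neutral probability p = (1 + 0.08 − 0.7)/(1.45 − 0.7) = 0.3800/0.7500 = 0.5067
Terminal stock prices: S_uuu = 426.8, S_uud = 206, S_udd = 99.47, S_ddd = 48.02
Terminal payoffs (K − S): max(-251.8, 0) = 0, max(-31.05, 0) = 0, max(75.53, 0) = 75.53, max(127, 0) = 127
Node uu (S = 294.4): continuation = 1/1.08·[0.5067·0.0000 + 0.4933·0.0000] = 0.0000; exercise value = 0.0000 ≤ continuation, so V_uu = 0.0000
Node ud (S = 142.1): continuation = 1/1.08·[0.5067·0.0000 + 0.4933·75.5300] = 34.5014; exercise value = 32.9000 ≤ continuation, so V_ud = 34.5014
Node dd (S = 68.6): continuation = 1/1.08·[0.5067·75.5300 + 0.4933·126.9800] = 93.4370; exercise value = 106.4000 > continuation, so V_dd = 106.4000 (exercise)
Node u (S = 203): continuation = 1/1.08·[0.5067·0.0000 + 0.4933·34.5014] = 15.7599; exercise value = 0.0000 ≤ continuation, so V_u = 15.7599
Node d (S = 98): continuation = 1/1.08·[0.5067·34.5014 + 0.4933·106.4000] = 64.7883; exercise value = 77.0000 > continuation, so V_d = 77.0000 (exercise)
Node 0 (S = 140): continuation = 1/1.08·[0.5067·15.7599 + 0.4933·77.0000] = 42.5664; exercise value = 35.0000 ≤ continuation, so V_0 = 42.5664

$42.57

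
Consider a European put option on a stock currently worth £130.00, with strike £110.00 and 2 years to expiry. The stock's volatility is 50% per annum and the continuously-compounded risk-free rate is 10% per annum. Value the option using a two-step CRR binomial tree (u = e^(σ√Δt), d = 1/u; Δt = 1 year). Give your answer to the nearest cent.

£13.85

CRR parameters: u = e^(σ√Δt) = e^(0.5·√1) = 1.6487, d = 1/u = 0.6065
Per-period rate: rΔt = 0.1·1 = 0.1, so R = e^0.1 = 1.1052
Risk-neutral probability p = (e^0.1 − 0.6065)/(1.6487 − 0.6065) = 0.4986/1.0422 = 0.4785
Terminal stock prices: S_uu = 353.4, S_ud = 130, S_dd = 47.82
Terminal payoffs (K − S): max(-243.4, 0) = 0, max(-20, 0) = 0, max(62.18, 0) = 62.18
Node u (S = 214.3): V_u = e^(−0.1)·[0.4785·0.0000 + 0.5215·0.0000] = 0.0000
Node d (S = 78.85): V_d = e^(−0.1)·[0.4785·0.0000 + 0.5215·62.1757] = 29.3416
Node 0 (S = 130): V_0 = e^(−0.1)·[0.4785·0.0000 + 0.5215·29.3416] = 13.8467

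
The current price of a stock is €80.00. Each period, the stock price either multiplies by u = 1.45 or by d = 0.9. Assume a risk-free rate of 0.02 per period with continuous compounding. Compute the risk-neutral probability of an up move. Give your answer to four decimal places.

p = 0.2185

Risk-neutral probability p = (e^0.02 − 0.9)/(1.45 − 0.9) = 0.1202/0.5500 = 0.2185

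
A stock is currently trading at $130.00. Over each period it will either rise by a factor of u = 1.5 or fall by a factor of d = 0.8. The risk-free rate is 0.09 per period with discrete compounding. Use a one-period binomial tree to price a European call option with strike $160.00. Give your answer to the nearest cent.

Risk-neutral probability p = (1 + 0.09 − 0.8)/(1.5 − 0.8) = 0.2900/0.7000 = 0.4143
Terminal stock prices: S_u = 195, S_d = 104
Terminal payoffs (S − K): max(35, 0) = 35, max(-56, 0) = 0
Node 0 (S = 130): V_0 = 1/1.09·[0.4143·35.0000 + 0.5857·0.0000] = 13.3028

$13.30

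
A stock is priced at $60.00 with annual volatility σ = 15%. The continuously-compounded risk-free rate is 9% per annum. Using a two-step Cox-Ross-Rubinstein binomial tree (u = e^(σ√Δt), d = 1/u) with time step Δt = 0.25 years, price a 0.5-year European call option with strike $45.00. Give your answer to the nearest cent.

$16.98

CRR parameters: u = e^(σ√Δt) = e^(0.15·√0.25) = 1.0779, d = 1/u = 0.9277
Per-period rate: rΔt = 0.09·0.25 = 0.0225, so R = e^0.0225 = 1.0228
Risk-neutral probability p = (e^0.0225 − 0.9277)/(1.0779 − 0.9277) = 0.0950/0.1501 = 0.6328
Terminal stock prices: S_uu = 69.71, S_ud = 60, S_dd = 51.64
Terminal payoffs (S − K): max(24.71, 0) = 24.71, max(15, 0) = 15, max(6.642, 0) = 6.642
Node u (S = 64.67): V_u = e^(−0.0225)·[0.6328·24.7101 + 0.3672·15.0000] = 20.6742
Node d (S = 55.66): V_d = e^(−0.0225)·[0.6328·15.0000 + 0.3672·6.6425] = 11.6658
Node 0 (S = 60): V_0 = e^(−0.0225)·[0.6328·20.6742 + 0.3672·11.6658] = 16.9801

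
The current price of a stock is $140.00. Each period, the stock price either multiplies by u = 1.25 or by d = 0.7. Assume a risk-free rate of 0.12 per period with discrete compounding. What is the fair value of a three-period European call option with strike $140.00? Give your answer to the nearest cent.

Risk-neutral probability p = (1 + 0.12 − 0.7)/(1.25 − 0.7) = 0.4200/0.5500 = 0.7636
Terminal stock prices: S_uuu = 273.4, S_uud = 153.1, S_udd = 85.75, S_ddd = 48.02
Terminal payoffs (S − K): max(133.4, 0) = 133.4, max(13.12, 0) = 13.12, max(-54.25, 0) = 0, max(-91.98, 0) = 0
Node uu (S = 218.8): V_uu = 1/1.12·[0.7636·133.4375 + 0.2364·13.1250] = 93.7500
Node ud (S = 122.5): V_ud = 1/1.12·[0.7636·13.1250 + 0.2364·0.0000] = 8.9489
Node dd (S = 68.6): V_dd = 1/1.12·[0.7636·0.0000 + 0.2364·0.0000] = 0.0000
Node u (S = 175): V_u = 1/1.12·[0.7636·93.7500 + 0.2364·8.9489] = 65.8090
Node d (S = 98): V_d = 1/1.12·[0.7636·8.9489 + 0.2364·0.0000] = 6.1015
Node 0 (S = 140): V_0 = 1/1.12·[0.7636·65.8090 + 0.2364·6.1015] = 46.1574

$46.16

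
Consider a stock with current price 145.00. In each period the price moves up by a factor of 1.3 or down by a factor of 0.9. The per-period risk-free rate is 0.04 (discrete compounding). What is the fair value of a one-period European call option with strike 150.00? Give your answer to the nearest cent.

Risk-neutral probability p = (1 + 0.04 − 0.9)/(1.3 − 0.9) = 0.1400/0.4000 = 0.3500
Terminal stock prices: S_u = 188.5, S_d = 130.5
Terminal payoffs (S − K): max(38.5, 0) = 38.5, max(-19.5, 0) = 0
Node 0 (S = 145): V_0 = 1/1.04·[0.3500·38.5000 + 0.6500·0.0000] = 12.9567

12.96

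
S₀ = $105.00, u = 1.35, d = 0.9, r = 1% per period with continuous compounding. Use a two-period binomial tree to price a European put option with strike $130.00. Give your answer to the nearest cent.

Risk-neutral probability p = (e^0.01 − 0.9)/(1.35 − 0.9) = 0.1101/0.4500 = 0.2446
Terminal stock prices: S_uu = 191.4, S_ud = 127.6, S_dd = 85.05
Terminal payoffs (K − S): max(-61.36, 0) = 0, max(2.425, 0) = 2.425, max(44.95, 0) = 44.95
Node u (S = 141.8): V_u = e^(−0.01)·[0.2446·0.0000 + 0.7554·2.4250] = 1.8137
Node d (S = 94.5): V_d = e^(−0.01)·[0.2446·2.4250 + 0.7554·44.9500] = 34.2065
Node 0 (S = 105): V_0 = e^(−0.01)·[0.2446·1.8137 + 0.7554·34.2065] = 26.0231

$26.02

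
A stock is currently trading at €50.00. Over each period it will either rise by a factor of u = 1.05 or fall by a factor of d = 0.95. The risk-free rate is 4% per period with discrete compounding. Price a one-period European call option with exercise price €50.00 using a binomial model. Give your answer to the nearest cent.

€2.16

Risk-neutral probability p = (1 + 0.04 − 0.95)/(1.05 − 0.95) = 0.0900/0.1000 = 0.9000
Terminal stock prices: S_u = 52.5, S_d = 47.5
Terminal payoffs (S − K): max(2.5, 0) = 2.5, max(-2.5, 0) = 0
Node 0 (S = 50): V_0 = 1/1.04·[0.9000·2.5000 + 0.1000·0.0000] = 2.1635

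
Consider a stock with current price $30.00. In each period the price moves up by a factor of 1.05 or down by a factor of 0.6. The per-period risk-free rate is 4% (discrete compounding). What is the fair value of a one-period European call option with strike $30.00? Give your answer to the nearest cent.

Risk-neutral probability p = (1 + 0.04 − 0.6)/(1.05 − 0.6) = 0.4400/0.4500 = 0.9778
Terminal stock prices: S_u = 31.5, S_d = 18
Terminal payoffs (S − K): max(1.5, 0) = 1.5, max(-12, 0) = 0
Node 0 (S = 30): V_0 = 1/1.04·[0.9778·1.5000 + 0.0222·0.0000] = 1.4103

$1.41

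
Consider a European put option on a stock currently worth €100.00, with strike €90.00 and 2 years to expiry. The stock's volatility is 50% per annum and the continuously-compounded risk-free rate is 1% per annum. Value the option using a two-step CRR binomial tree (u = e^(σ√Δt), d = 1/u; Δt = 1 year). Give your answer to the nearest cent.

€19.59

CRR parameters: u = e^(σ√Δt) = e^(0.5·√1) = 1.6487, d = 1/u = 0.6065
Per-period rate: rΔt = 0.01·1 = 0.01, so R = e^0.01 = 1.0101
Risk-neutral probability p = (e^0.01 − 0.6065)/(1.6487 − 0.6065) = 0.4035/1.0422 = 0.3872
Terminal stock prices: S_uu = 271.8, S_ud = 100, S_dd = 36.79
Terminal payoffs (K − S): max(-181.8, 0) = 0, max(-10, 0) = 0, max(53.21, 0) = 53.21
Node u (S = 164.9): V_u = e^(−0.01)·[0.3872·0.0000 + 0.6128·0.0000] = 0.0000
Node d (S = 60.65): V_d = e^(−0.01)·[0.3872·0.0000 + 0.6128·53.2121] = 32.2847
Node 0 (S = 100): V_0 = e^(−0.01)·[0.3872·0.0000 + 0.6128·32.2847] = 19.5877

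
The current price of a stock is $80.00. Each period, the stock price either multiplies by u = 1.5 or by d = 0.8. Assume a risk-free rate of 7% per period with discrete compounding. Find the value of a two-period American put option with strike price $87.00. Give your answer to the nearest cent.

$13.20

Risk-neutral probability p = (1 + 0.07 − 0.8)/(1.5 − 0.8) = 0.2700/0.7000 = 0.3857
Terminal stock prices: S_uu = 180, S_ud = 96, S_dd = 51.2
Terminal payoffs (K − S): max(-93, 0) = 0, max(-9, 0) = 0, max(35.8, 0) = 35.8
Node u (S = 120): continuation = 1/1.07·[0.3857·0.0000 + 0.6143·0.0000] = 0.0000; exercise value = 0.0000 ≤ continuation, so V_u = 0.0000
Node d (S = 64): continuation = 1/1.07·[0.3857·0.0000 + 0.6143·35.8000] = 20.5527; exercise value = 23.0000 > continuation, so V_d = 23.0000 (exercise)
Node 0 (S = 80): continuation = 1/1.07·[0.3857·0.0000 + 0.6143·23.0000] = 13.2043; exercise value = 7.0000 ≤ continuation, so V_0 = 13.2043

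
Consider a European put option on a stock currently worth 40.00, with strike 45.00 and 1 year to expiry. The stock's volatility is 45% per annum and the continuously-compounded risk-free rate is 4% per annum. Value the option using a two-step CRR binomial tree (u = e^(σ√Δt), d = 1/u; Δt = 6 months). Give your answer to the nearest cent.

9.25

CRR parameters: u = e^(σ√Δt) = e^(0.45·√0.5) = 1.3746, d = 1/u = 0.7275
Per-period rate: rΔt = 0.04·0.5 = 0.02, so R = e^0.02 = 1.0202
Risk-neutral probability p = (e^0.02 − 0.7275)/(1.3746 − 0.7275) = 0.2927/0.6472 = 0.4523
Terminal stock prices: S_uu = 75.59, S_ud = 40, S_dd = 21.17
Terminal payoffs (K − S): max(-30.59, 0) = 0, max(5, 0) = 5, max(23.83, 0) = 23.83
Node u (S = 54.99): V_u = e^(−0.02)·[0.4523·0.0000 + 0.5477·5.0000] = 2.6841
Node d (S = 29.1): V_d = e^(−0.02)·[0.4523·5.0000 + 0.5477·23.8322] = 15.0106
Node 0 (S = 40): V_0 = e^(−0.02)·[0.4523·2.6841 + 0.5477·15.0106] = 9.2482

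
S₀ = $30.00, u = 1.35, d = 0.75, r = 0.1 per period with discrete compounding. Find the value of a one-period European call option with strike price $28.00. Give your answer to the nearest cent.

Risk-neutral probability p = (1 + 0.1 − 0.75)/(1.35 − 0.75) = 0.3500/0.6000 = 0.5833
Terminal stock prices: S_u = 40.5, S_d = 22.5
Terminal payoffs (S − K): max(12.5, 0) = 12.5, max(-5.5, 0) = 0
Node 0 (S = 30): V_0 = 1/1.1·[0.5833·12.5000 + 0.4167·0.0000] = 6.6288

$6.63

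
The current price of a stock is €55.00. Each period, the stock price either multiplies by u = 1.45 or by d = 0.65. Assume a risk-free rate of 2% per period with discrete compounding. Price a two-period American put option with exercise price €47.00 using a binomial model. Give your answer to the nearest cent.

Risk-neutral probability p = (1 + 0.02 − 0.65)/(1.45 − 0.65) = 0.3700/0.8000 = 0.4625
Terminal stock prices: S_uu = 115.6, S_ud = 51.84, S_dd = 23.24
Terminal payoffs (K − S): max(-68.64, 0) = 0, max(-4.837, 0) = 0, max(23.76, 0) = 23.76
Node u (S = 79.75): continuation = 1/1.02·[0.4625·0.0000 + 0.5375·0.0000] = 0.0000; exercise value = 0.0000 ≤ continuation, so V_u = 0.0000
Node d (S = 35.75): continuation = 1/1.02·[0.4625·0.0000 + 0.5375·23.7625] = 12.5219; exercise value = 11.2500 ≤ continuation, so V_d = 12.5219
Node 0 (S = 55): continuation = 1/1.02·[0.4625·0.0000 + 0.5375·12.5219] = 6.5986; exercise value = 0.0000 ≤ continuation, so V_0 = 6.5986

€6.60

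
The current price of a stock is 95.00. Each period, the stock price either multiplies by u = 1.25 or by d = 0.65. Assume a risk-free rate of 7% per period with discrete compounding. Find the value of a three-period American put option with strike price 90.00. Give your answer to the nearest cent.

Risk-neutral probability p = (1 + 0.07 − 0.65)/(1.25 − 0.65) = 0.4200/0.6000 = 0.7000
Terminal stock prices: S_uuu = 185.5, S_uud = 96.48, S_udd = 50.17, S_ddd = 26.09
Terminal payoffs (K − S): max(-95.55, 0) = 0, max(-6.484, 0) = 0, max(39.83, 0) = 39.83, max(63.91, 0) = 63.91
Node uu (S = 148.4): continuation = 1/1.07·[0.7000·0.0000 + 0.3000·0.0000] = 0.0000; exercise value = 0.0000 ≤ continuation, so V_uu = 0.0000
Node ud (S = 77.19): continuation = 1/1.07·[0.7000·0.0000 + 0.3000·39.8281] = 11.1668; exercise value = 12.8125 > continuation, so V_ud = 12.8125 (exercise)
Node dd (S = 40.14): continuation = 1/1.07·[0.7000·39.8281 + 0.3000·63.9106] = 43.9746; exercise value = 49.8625 > continuation, so V_dd = 49.8625 (exercise)
Node u (S = 118.8): continuation = 1/1.07·[0.7000·0.0000 + 0.3000·12.8125] = 3.5923; exercise value = 0.0000 ≤ continuation, so V_u = 3.5923
Node d (S = 61.75): continuation = 1/1.07·[0.7000·12.8125 + 0.3000·49.8625] = 22.3621; exercise value = 28.2500 > continuation, so V_d = 28.2500 (exercise)
Node 0 (S = 95): continuation = 1/1.07·[0.7000·3.5923 + 0.3000·28.2500] = 10.2707; exercise value = 0.0000 ≤ continuation, so V_0 = 10.2707

10.27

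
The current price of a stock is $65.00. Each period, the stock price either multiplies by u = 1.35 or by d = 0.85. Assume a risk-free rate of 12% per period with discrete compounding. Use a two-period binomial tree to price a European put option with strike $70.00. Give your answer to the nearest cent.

$3.89

Risk-neutral probability p = (1 + 0.12 − 0.85)/(1.35 − 0.85) = 0.2700/0.5000 = 0.5400
Terminal stock prices: S_uu = 118.5, S_ud = 74.59, S_dd = 46.96
Terminal payoffs (K − S): max(-48.46, 0) = 0, max(-4.587, 0) = 0, max(23.04, 0) = 23.04
Node u (S = 87.75): V_u = 1/1.12·[0.5400·0.0000 + 0.4600·0.0000] = 0.0000
Node d (S = 55.25): V_d = 1/1.12·[0.5400·0.0000 + 0.4600·23.0375] = 9.4618
Node 0 (S = 65): V_0 = 1/1.12·[0.5400·0.0000 + 0.4600·9.4618] = 3.8861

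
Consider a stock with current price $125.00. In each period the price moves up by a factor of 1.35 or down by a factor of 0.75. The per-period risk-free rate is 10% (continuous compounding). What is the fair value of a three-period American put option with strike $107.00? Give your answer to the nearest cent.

$6.77

Risk-neutral probability p = (e^0.1 − 0.75)/(1.35 − 0.75) = 0.3552/0.6000 = 0.5920
Terminal stock prices: S_uuu = 307.5, S_uud = 170.9, S_udd = 94.92, S_ddd = 52.73
Terminal payoffs (K − S): max(-200.5, 0) = 0, max(-63.86, 0) = 0, max(12.08, 0) = 12.08, max(54.27, 0) = 54.27
Node uu (S = 227.8): continuation = e^(−0.1)·[0.5920·0.0000 + 0.4080·0.0000] = 0.0000; exercise value = 0.0000 ≤ continuation, so V_uu = 0.0000
Node ud (S = 126.6): continuation = e^(−0.1)·[0.5920·0.0000 + 0.4080·12.0781] = 4.4595; exercise value = 0.0000 ≤ continuation, so V_ud = 4.4595
Node dd (S = 70.31): continuation = e^(−0.1)·[0.5920·12.0781 + 0.4080·54.2656] = 26.5051; exercise value = 36.6875 > continuation, so V_dd = 36.6875 (exercise)
Node u (S = 168.8): continuation = e^(−0.1)·[0.5920·0.0000 + 0.4080·4.4595] = 1.6465; exercise value = 0.0000 ≤ continuation, so V_u = 1.6465
Node d (S = 93.75): continuation = e^(−0.1)·[0.5920·4.4595 + 0.4080·36.6875] = 15.9342; exercise value = 13.2500 ≤ continuation, so V_d = 15.9342
Node 0 (S = 125): continuation = e^(−0.1)·[0.5920·1.6465 + 0.4080·15.9342] = 6.7651; exercise value = 0.0000 ≤ continuation, so V_0 = 6.7651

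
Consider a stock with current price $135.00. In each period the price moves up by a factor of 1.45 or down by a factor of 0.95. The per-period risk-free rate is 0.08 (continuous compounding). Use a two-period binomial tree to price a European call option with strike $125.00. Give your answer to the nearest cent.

Risk-neutral probability p = (e^0.08 − 0.95)/(1.45 − 0.95) = 0.1333/0.5000 = 0.2666
Terminal stock prices: S_uu = 283.8, S_ud = 186, S_dd = 121.8
Terminal payoffs (S − K): max(158.8, 0) = 158.8, max(60.96, 0) = 60.96, max(-3.163, 0) = 0
Node u (S = 195.8): V_u = e^(−0.08)·[0.2666·158.8375 + 0.7334·60.9625] = 80.3605
Node d (S = 128.2): V_d = e^(−0.08)·[0.2666·60.9625 + 0.7334·0.0000] = 15.0016
Node 0 (S = 135): V_0 = e^(−0.08)·[0.2666·80.3605 + 0.7334·15.0016] = 29.9317

$29.93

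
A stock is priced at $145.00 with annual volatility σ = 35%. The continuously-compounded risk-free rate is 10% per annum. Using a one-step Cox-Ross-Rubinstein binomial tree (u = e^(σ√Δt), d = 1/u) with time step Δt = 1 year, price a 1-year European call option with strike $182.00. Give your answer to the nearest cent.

CRR parameters: u = e^(σ√Δt) = e^(0.35·√1) = 1.4191, d = 1/u = 0.7047
Per-period rate: rΔt = 0.1·1 = 0.1, so R = e^0.1 = 1.1052
Risk-neutral probability p = (e^0.1 − 0.7047)/(1.4191 − 0.7047) = 0.4005/0.7144 = 0.5606
Terminal stock prices: S_u = 205.8, S_d = 102.2
Terminal payoffs (S − K): max(23.76, 0) = 23.76, max(-79.82, 0) = 0
Node 0 (S = 145): V_0 = e^(−0.1)·[0.5606·23.7648 + 0.4394·0.0000] = 12.0548

$12.05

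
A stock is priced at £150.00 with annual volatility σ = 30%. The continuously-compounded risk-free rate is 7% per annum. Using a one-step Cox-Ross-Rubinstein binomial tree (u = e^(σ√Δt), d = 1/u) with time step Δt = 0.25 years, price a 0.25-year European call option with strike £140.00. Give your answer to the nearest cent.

CRR parameters: u = e^(σ√Δt) = e^(0.3·√0.25) = 1.1618, d = 1/u = 0.8607
Per-period rate: rΔt = 0.07·0.25 = 0.0175, so R = e^0.0175 = 1.0177
Risk-neutral probability p = (e^0.0175 − 0.8607)/(1.1618 − 0.8607) = 0.1569/0.3011 = 0.5212
Terminal stock prices: S_u = 174.3, S_d = 129.1
Terminal payoffs (S − K): max(34.28, 0) = 34.28, max(-10.89, 0) = 0
Node 0 (S = 150): V_0 = e^(−0.0175)·[0.5212·34.2751 + 0.4788·0.0000] = 17.5542

£17.55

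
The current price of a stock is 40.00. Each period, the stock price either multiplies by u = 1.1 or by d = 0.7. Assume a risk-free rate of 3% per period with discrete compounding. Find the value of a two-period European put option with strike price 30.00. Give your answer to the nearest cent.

0.30

Risk-neutral probability p = (1 + 0.03 − 0.7)/(1.1 − 0.7) = 0.3300/0.4000 = 0.8250
Terminal stock prices: S_uu = 48.4, S_ud = 30.8, S_dd = 19.6
Terminal payoffs (K − S): max(-18.4, 0) = 0, max(-0.8, 0) = 0, max(10.4, 0) = 10.4
Node u (S = 44): V_u = 1/1.03·[0.8250·0.0000 + 0.1750·0.0000] = 0.0000
Node d (S = 28): V_d = 1/1.03·[0.8250·0.0000 + 0.1750·10.4000] = 1.7670
Node 0 (S = 40): V_0 = 1/1.03·[0.8250·0.0000 + 0.1750·1.7670] = 0.3002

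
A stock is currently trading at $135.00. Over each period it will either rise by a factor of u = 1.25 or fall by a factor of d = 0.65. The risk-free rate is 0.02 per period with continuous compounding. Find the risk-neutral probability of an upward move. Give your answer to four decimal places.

Risk-neutral probability p = (e^0.02 − 0.65)/(1.25 − 0.65) = 0.3702/0.6000 = 0.6170

p = 0.6170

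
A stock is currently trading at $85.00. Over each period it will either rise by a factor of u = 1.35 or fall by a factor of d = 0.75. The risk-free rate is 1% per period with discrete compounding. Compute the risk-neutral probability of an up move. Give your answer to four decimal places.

p = 0.4333

Risk-neutral probability p = (1 + 0.01 − 0.75)/(1.35 − 0.75) = 0.2600/0.6000 = 0.4333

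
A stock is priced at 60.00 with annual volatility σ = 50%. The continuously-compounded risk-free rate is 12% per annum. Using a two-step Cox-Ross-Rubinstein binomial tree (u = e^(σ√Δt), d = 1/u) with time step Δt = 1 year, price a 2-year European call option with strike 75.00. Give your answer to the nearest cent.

17.32

CRR parameters: u = e^(σ√Δt) = e^(0.5·√1) = 1.6487, d = 1/u = 0.6065
Per-period rate: rΔt = 0.12·1 = 0.12, so R = e^0.12 = 1.1275
Risk-neutral probability p = (e^0.12 − 0.6065)/(1.6487 − 0.6065) = 0.5210/1.0422 = 0.4999
Terminal stock prices: S_uu = 163.1, S_ud = 60, S_dd = 22.07
Terminal payoffs (S − K): max(88.1, 0) = 88.1, max(-15, 0) = 0, max(-52.93, 0) = 0
Node u (S = 98.92): V_u = e^(−0.12)·[0.4999·88.0969 + 0.5001·0.0000] = 39.0578
Node d (S = 36.39): V_d = e^(−0.12)·[0.4999·0.0000 + 0.5001·0.0000] = 0.0000
Node 0 (S = 60): V_0 = e^(−0.12)·[0.4999·39.0578 + 0.5001·0.0000] = 17.3163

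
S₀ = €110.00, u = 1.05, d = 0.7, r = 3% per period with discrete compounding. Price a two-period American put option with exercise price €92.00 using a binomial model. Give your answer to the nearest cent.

€1.40

Risk-neutral probability p = (1 + 0.03 − 0.7)/(1.05 − 0.7) = 0.3300/0.3500 = 0.9429
Terminal stock prices: S_uu = 121.3, S_ud = 80.85, S_dd = 53.9
Terminal payoffs (K − S): max(-29.28, 0) = 0, max(11.15, 0) = 11.15, max(38.1, 0) = 38.1
Node u (S = 115.5): continuation = 1/1.03·[0.9429·0.0000 + 0.0571·11.1500] = 0.6186; exercise value = 0.0000 ≤ continuation, so V_u = 0.6186
Node d (S = 77): continuation = 1/1.03·[0.9429·11.1500 + 0.0571·38.1000] = 12.3204; exercise value = 15.0000 > continuation, so V_d = 15.0000 (exercise)
Node 0 (S = 110): continuation = 1/1.03·[0.9429·0.6186 + 0.0571·15.0000] = 1.3984; exercise value = 0.0000 ≤ continuation, so V_0 = 1.3984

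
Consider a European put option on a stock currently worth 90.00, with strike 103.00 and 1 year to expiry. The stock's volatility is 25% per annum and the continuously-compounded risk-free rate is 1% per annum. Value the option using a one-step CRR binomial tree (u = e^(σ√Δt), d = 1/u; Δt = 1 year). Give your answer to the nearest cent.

CRR parameters: u = e^(σ√Δt) = e^(0.25·√1) = 1.2840, d = 1/u = 0.7788
Per-period rate: rΔt = 0.01·1 = 0.01, so R = e^0.01 = 1.0101
Risk-neutral probability p = (e^0.01 − 0.7788)/(1.2840 − 0.7788) = 0.2312/0.5052 = 0.4577
Terminal stock prices: S_u = 115.6, S_d = 70.09
Terminal payoffs (K − S): max(-12.56, 0) = 0, max(32.91, 0) = 32.91
Node 0 (S = 90): V_0 = e^(−0.01)·[0.4577·0.0000 + 0.5423·32.9079] = 17.6679

17.67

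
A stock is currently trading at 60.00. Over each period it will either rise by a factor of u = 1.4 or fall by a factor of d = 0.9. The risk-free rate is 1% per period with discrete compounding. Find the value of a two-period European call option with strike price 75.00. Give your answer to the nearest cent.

2.22

Risk-neutral probability p = (1 + 0.01 − 0.9)/(1.4 − 0.9) = 0.1100/0.5000 = 0.2200
Terminal stock prices: S_uu = 117.6, S_ud = 75.6, S_dd = 48.6
Terminal payoffs (S − K): max(42.6, 0) = 42.6, max(0.6, 0) = 0.6, max(-26.4, 0) = 0
Node u (S = 84): V_u = 1/1.01·[0.2200·42.6000 + 0.7800·0.6000] = 9.7426
Node d (S = 54): V_d = 1/1.01·[0.2200·0.6000 + 0.7800·0.0000] = 0.1307
Node 0 (S = 60): V_0 = 1/1.01·[0.2200·9.7426 + 0.7800·0.1307] = 2.2231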